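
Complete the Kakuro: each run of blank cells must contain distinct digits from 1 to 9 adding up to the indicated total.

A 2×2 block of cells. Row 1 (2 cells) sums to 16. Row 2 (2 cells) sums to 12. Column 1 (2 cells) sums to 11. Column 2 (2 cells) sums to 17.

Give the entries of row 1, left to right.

16 in 2 cells must be {7,9}; 17 in 2 cells must be {8,9}.
The 16 across and the 17 down share only 9, so (1,2) = 9.
(2,2) = 17 − 9 = 8 completes the 17 down.
(1,1) = 16 − 9 = 7 completes the 16 across.
(2,1) = 12 − 8 = 4 completes the 12 across.

7 9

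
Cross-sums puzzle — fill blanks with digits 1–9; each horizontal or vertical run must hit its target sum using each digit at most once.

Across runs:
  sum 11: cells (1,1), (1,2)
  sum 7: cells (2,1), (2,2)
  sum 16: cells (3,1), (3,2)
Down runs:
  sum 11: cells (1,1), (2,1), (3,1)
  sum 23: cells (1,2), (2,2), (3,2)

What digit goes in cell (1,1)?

3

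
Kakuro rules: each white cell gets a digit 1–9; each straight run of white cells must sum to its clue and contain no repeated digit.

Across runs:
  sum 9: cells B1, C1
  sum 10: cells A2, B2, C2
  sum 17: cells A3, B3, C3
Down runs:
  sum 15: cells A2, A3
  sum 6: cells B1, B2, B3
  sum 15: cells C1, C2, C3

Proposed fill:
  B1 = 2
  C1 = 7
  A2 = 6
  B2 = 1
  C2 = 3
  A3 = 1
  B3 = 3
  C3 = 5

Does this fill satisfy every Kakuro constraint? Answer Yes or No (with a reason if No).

No — the down run A2–A3 sums to 7, not 15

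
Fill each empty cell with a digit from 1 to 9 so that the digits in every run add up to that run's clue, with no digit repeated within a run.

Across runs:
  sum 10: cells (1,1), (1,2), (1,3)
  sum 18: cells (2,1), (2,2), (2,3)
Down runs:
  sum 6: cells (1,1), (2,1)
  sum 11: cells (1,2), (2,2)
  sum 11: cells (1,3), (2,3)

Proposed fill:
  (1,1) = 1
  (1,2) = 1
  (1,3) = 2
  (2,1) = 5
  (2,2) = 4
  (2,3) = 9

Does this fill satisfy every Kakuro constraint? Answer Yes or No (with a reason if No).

No — the down run (1,2)–(2,2) sums to 5, not 11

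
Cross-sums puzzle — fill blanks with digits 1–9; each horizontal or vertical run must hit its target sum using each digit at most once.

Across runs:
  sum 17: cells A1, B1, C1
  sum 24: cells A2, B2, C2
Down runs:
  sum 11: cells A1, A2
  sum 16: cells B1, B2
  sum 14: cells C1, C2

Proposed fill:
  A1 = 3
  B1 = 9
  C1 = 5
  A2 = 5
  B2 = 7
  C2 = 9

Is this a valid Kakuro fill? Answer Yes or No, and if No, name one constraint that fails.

No — the across run A2–C2 sums to 21, not 24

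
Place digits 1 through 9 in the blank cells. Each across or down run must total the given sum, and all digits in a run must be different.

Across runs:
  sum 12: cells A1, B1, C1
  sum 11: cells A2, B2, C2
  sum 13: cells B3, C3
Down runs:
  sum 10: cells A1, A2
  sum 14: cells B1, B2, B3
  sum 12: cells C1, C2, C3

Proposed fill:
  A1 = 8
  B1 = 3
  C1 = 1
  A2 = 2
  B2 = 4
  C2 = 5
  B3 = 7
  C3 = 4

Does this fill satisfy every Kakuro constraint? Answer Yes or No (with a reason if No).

No — the across run B3–C3 sums to 11, not 13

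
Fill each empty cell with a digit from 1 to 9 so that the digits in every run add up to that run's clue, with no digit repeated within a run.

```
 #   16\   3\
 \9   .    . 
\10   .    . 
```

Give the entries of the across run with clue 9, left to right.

7 2

16 in 2 cells must be {7,9}; 3 in 2 cells must be {1,2}.
The 9 across and the 16 down share only 7, so R1C1 = 7.
R1C2 = 9 − 7 = 2 completes the 9 across.
R2C1 = 16 − 7 = 9 completes the 16 down.
R2C2 = 10 − 9 = 1 completes the 10 across.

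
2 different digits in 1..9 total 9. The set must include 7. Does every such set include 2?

The only way to make 9 from 2 distinct digits under that restriction is {2,7}, which contains 2.

Yes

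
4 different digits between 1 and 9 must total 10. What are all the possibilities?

{1,2,3,4}

4 distinct digits from 1–9 sum between 10 and 30.
Only one set works: {1,2,3,4}.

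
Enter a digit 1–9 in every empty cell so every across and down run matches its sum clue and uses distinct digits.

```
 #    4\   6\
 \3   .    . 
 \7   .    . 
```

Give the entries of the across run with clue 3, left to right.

1, 2

3 in 2 cells must be {1,2}; 4 in 2 cells must be {1,3}.
The 3 across and the 4 down share only 1, so R1C1 = 1.
R1C2 = 3 − 1 = 2 completes the 3 across.
R2C1 = 4 − 1 = 3 completes the 4 down.
R2C2 = 7 − 3 = 4 completes the 7 across.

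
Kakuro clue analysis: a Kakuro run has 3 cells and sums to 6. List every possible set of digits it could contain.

3 distinct digits from 1–9 sum between 6 and 24.
Only one set works: {1,2,3}.

{1,2,3}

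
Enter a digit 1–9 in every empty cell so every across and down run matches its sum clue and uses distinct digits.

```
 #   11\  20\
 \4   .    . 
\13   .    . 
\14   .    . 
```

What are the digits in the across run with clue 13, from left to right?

4 in 2 cells must be {1,3}.
The 4 across and the 20 down share only 3, so R1C2 = 3.
R1C1 = 4 − 3 = 1 completes the 4 across.
Nothing is forced directly, so branch on R2C2, whose candidates are 8 or 9. If R2C2 = 8: then R2C1 would have to be in {5} for the 13 across but in {2,3,4,6,7,8} for the 11 down — contradiction. So R2C2 = 9.
R2C1 = 13 − 9 = 4 completes the 13 across.
R3C1 = 11 − 5 = 6 completes the 11 down.
R3C2 = 14 − 6 = 8 completes the 14 across.

4 9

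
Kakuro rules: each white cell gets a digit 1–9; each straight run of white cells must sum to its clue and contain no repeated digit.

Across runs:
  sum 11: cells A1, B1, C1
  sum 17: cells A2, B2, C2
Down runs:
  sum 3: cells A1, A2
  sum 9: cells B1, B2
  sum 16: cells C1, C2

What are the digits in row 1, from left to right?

1 3 7

3 in 2 cells must be {1,2}; 16 in 2 cells must be {7,9}.
The 11 across and the 16 down share only 7, so C1 = 7.
C2 = 16 − 7 = 9 completes the 16 down.
Given what's placed, A1 must be 1 to fit the 11 across and 3 down.
B1 = 11 − 8 = 3 completes the 11 across.
A2 = 3 − 1 = 2 completes the 3 down.
B2 = 17 − 11 = 6 completes the 17 across.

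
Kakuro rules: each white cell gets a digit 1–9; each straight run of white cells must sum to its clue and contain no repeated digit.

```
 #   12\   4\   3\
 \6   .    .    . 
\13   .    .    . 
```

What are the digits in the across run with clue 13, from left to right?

9 3 1

6 in 3 cells must be {1,2,3}; 4 in 2 cells must be {1,3}; 3 in 2 cells must be {1,2}.
The 6 across and the 12 down share only 3, so R1C1 = 3.
Given what's placed, R1C2 must be 1 to fit the 6 across and 4 down.
R1C3 = 6 − 4 = 2 completes the 6 across.
R2C1 = 12 − 3 = 9 completes the 12 down.
R2C2 = 4 − 1 = 3 completes the 4 down.
R2C3 = 13 − 12 = 1 completes the 13 across.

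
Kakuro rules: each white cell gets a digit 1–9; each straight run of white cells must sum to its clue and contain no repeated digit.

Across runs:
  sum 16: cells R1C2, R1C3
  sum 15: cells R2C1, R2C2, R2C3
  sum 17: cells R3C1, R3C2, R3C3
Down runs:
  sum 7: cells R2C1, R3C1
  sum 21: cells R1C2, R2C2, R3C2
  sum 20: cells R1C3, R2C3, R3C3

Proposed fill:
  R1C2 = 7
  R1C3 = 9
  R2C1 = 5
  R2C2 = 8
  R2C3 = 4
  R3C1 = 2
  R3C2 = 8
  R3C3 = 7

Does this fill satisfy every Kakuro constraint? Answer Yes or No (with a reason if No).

No — the across run R2C1–R2C3 sums to 17, not 15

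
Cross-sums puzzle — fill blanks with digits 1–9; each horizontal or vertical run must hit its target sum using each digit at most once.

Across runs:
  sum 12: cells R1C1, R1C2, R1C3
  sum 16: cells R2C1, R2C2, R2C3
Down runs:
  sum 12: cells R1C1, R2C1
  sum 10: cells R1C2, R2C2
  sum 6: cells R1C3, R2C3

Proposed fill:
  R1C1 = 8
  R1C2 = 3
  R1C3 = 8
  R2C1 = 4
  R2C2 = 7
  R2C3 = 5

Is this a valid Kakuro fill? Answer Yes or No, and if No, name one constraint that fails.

No — the down run R1C3–R2C3 sums to 13, not 6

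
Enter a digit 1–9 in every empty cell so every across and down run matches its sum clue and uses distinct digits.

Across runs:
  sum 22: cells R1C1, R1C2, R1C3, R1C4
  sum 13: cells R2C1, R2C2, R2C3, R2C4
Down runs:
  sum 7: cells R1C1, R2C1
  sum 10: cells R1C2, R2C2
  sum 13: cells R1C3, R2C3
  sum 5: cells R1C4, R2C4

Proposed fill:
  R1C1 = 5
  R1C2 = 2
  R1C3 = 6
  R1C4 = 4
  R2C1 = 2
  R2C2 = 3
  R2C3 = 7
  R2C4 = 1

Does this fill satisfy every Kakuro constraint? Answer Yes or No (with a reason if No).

No — the across run R1C1–R1C4 sums to 17, not 22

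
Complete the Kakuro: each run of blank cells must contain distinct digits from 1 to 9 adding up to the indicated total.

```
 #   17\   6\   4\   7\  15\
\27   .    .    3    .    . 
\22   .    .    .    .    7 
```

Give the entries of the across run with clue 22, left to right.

8, 4, 1, 2, 7

17 in 2 cells must be {8,9}; 4 in 2 cells must be {1,3}.
R1C5 = 15 − 7 = 8 completes the 15 down.
R2C3 = 4 − 3 = 1 completes the 4 down.
R1C1 = 9: the only remaining digit allowed by both the 27 across and the 17 down.
R2C1 = 17 − 9 = 8 completes the 17 down.
No cell is forced outright now. R2C2 can only be 2 or 4 (the digits allowed by both its 22 across and its 6 down). If R2C2 = 2: then R1C2 would have to be in {1,2,5,6} for the 27 across but in {4} for the 6 down — contradiction. So R2C2 = 4.
R1C2 = 6 − 4 = 2 completes the 6 down.
R1C4 = 27 − 22 = 5 completes the 27 across.
R2C4 = 22 − 20 = 2 completes the 22 across.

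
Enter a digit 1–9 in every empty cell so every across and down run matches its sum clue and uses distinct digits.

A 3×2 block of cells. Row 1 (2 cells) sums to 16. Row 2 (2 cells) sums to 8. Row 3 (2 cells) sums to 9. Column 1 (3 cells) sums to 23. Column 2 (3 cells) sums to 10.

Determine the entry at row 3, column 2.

16 in 2 cells must be {7,9}; 23 in 3 cells must be {6,8,9}.
The 16 across and the 23 down share only 9, so (1,1) = 9.
(1,2) = 16 − 9 = 7 completes the 16 across.
Given what's placed, (2,1) must be 6 to fit the 8 across and 23 down.
(2,2) = 8 − 6 = 2 completes the 8 across.
(3,1) = 23 − 15 = 8 completes the 23 down.
(3,2) = 9 − 8 = 1 completes the 9 across.

1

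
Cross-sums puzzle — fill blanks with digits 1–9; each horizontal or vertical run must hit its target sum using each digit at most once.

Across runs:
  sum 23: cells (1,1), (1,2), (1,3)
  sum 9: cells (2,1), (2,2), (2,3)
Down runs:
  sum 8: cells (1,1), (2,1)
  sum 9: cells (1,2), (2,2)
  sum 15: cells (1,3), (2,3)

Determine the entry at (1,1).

6

23 in 3 cells must be {6,8,9}.
The 23 across and the 8 down share only 6, so (1,1) = 6.
Given what's placed, (1,2) must be 8 to fit the 23 across and 9 down.
(1,3) = 23 − 14 = 9 completes the 23 across.
(2,1) = 8 − 6 = 2 completes the 8 down.
(2,2) = 9 − 8 = 1 completes the 9 down.
(2,3) = 9 − 3 = 6 completes the 9 across.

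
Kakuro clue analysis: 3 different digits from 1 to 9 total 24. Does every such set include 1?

The only way to make 24 from 3 distinct digits is {7,8,9}, which does not contain 1.

No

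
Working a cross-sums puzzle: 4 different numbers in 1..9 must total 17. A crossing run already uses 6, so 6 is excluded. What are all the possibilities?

{1,2,5,9}; {1,3,4,9}; {1,3,5,8}; {1,4,5,7}; {2,3,4,8}; {2,3,5,7}

4 distinct digits from 1–9 sum between 10 and 30.
Dropping sets that contain 6.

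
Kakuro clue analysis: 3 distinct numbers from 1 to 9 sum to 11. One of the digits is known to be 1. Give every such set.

{1,2,8}; {1,3,7}; {1,4,6}

3 distinct digits from 1–9 sum between 6 and 24.
Keeping only sets containing 1.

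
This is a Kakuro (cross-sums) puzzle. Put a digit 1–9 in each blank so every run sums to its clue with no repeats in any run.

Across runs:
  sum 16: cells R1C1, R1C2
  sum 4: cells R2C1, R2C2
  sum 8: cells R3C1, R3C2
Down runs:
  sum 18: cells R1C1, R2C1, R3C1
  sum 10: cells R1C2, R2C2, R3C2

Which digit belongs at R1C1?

16 in 2 cells must be {7,9}; 4 in 2 cells must be {1,3}.
The 16 across and the 10 down share only 7, so R1C2 = 7.
Given what's placed, R2C2 must be 1 to fit the 4 across and 10 down.
R3C2 = 10 − 8 = 2 completes the 10 down.
R1C1 = 16 − 7 = 9 completes the 16 across.
R2C1 = 4 − 1 = 3 completes the 4 across.
R3C1 = 8 − 2 = 6 completes the 8 across.

9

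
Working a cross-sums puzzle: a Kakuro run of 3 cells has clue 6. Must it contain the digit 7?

No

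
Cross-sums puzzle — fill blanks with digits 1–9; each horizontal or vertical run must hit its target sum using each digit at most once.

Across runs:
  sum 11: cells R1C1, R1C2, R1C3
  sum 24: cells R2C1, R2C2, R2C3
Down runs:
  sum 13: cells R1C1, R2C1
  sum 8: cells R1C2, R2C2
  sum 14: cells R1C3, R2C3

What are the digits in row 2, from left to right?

9, 7, 8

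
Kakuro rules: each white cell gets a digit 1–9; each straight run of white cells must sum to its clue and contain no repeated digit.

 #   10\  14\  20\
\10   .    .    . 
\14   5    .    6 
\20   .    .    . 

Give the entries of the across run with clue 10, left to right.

1 4 5

Given what's placed, R1C3 must be 5 to fit the 10 across and 20 down.
R2C2 = 14 − 11 = 3 completes the 14 across.
R3C3 = 20 − 11 = 9 completes the 20 down.
No cell is forced outright now. R1C2 can only be 2 or 4 (the digits allowed by both its 10 across and its 14 down). If R1C2 = 2: that forces R1C1 = 3, after which R3C1 would have to be in {3,4,5,6,7,8} for the 20 across but in {2} for the 10 down — contradiction. So R1C2 = 4.
R1C1 = 10 − 9 = 1 completes the 10 across.
R3C1 = 10 − 6 = 4 completes the 10 down.
R3C2 = 20 − 13 = 7 completes the 20 across.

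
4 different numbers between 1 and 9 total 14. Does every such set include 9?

Counterexample: {1,2,3,8} sums to 14 without using 9.

No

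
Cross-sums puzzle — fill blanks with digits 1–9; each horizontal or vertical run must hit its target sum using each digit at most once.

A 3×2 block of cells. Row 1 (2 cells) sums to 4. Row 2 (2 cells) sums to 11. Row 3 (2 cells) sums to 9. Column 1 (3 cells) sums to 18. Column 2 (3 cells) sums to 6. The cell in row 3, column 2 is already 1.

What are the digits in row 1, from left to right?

1, 3

4 in 2 cells must be {1,3}; 6 in 3 cells must be {1,2,3}.
(1,2) = 3: the only remaining digit allowed by both the 4 across and the 6 down.
(2,2) = 6 − 4 = 2 completes the 6 down.
(3,1) = 9 − 1 = 8 completes the 9 across.
(1,1) = 4 − 3 = 1 completes the 4 across.
(2,1) = 11 − 2 = 9 completes the 11 across.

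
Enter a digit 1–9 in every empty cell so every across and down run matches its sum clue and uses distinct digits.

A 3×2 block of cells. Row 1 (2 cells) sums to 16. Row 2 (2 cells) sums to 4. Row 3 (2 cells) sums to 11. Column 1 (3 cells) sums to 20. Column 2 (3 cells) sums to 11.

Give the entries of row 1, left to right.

9 7

16 in 2 cells must be {7,9}; 4 in 2 cells must be {1,3}.
The 16 across and the 11 down share only 7, so (1,2) = 7.
The 4 across and the 20 down share only 3, so (2,1) = 3.
(2,2) = 4 − 3 = 1 completes the 4 across.
(3,2) = 11 − 8 = 3 completes the 11 down.
(1,1) = 16 − 7 = 9 completes the 16 across.
(3,1) = 11 − 3 = 8 completes the 11 across.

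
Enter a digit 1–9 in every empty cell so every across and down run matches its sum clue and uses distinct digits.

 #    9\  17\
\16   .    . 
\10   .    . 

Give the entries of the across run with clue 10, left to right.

2 8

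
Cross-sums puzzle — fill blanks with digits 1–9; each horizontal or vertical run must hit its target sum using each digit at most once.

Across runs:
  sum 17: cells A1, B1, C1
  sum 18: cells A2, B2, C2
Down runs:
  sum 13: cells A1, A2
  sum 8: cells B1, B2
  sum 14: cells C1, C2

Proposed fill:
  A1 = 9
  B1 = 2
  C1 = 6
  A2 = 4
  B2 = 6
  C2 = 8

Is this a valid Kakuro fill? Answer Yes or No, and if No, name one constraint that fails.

Yes

Across: 9+2+6=17; 4+6+8=18. Down: 9+4=13; 2+6=8; 6+8=14. No digit repeats within any run.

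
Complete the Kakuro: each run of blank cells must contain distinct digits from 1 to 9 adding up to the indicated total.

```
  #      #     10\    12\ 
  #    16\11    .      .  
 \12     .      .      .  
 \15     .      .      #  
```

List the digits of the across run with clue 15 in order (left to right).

16 in 2 cells must be {7,9}.
Nothing is forced directly, so branch on R2C1, whose candidates are 7 or 9. If R2C1 = 9: then R2C3 would have to be in {1,2} for the 12 across but in {3,4,5,7,8,9} for the 12 down — contradiction. So R2C1 = 7.
R3C1 = 16 − 7 = 9 completes the 16 down.
R3C2 = 15 − 9 = 6 completes the 15 across.
R1C2 = 3: the only remaining digit allowed by both the 11 across and the 10 down.
R1C3 = 11 − 3 = 8 completes the 11 across.
R2C2 = 10 − 9 = 1 completes the 10 down.
R2C3 = 12 − 8 = 4 completes the 12 across.

9 6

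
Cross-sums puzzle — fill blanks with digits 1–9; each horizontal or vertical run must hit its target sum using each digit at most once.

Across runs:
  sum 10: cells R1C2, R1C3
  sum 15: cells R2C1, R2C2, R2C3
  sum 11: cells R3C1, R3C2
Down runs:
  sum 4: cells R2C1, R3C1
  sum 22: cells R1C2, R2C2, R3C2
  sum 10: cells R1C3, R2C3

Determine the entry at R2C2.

4 in 2 cells must be {1,3}.
The 11 across and the 4 down share only 3, so R3C1 = 3.
R3C2 = 11 − 3 = 8 completes the 11 across.
R1C2 = 9: the only remaining digit allowed by both the 10 across and the 22 down.
R1C3 = 10 − 9 = 1 completes the 10 across.
R2C1 = 4 − 3 = 1 completes the 4 down.
R2C2 = 22 − 17 = 5 completes the 22 down.
R2C3 = 15 − 6 = 9 completes the 15 across.

5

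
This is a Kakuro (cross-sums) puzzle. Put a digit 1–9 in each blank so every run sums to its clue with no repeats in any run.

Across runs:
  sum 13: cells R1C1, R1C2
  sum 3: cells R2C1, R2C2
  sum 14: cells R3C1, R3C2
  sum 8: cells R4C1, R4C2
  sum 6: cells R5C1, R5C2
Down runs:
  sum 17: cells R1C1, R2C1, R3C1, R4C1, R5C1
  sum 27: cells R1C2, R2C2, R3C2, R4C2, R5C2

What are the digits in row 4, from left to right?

3 in 2 cells must be {1,2}.
Nothing is forced directly, so branch on R3C1, whose candidates are 5 or 6. If R3C1 = 6: that forces R1C1 = 5, R1C2 = 8, after which R3C2 would have to be in {8} for the 14 across but in {1,2,3,4,5,6,7,9} for the 27 down — contradiction. So R3C1 = 5.
Given what's placed, R1C1 must be 6 to fit the 13 across and 17 down.
R1C2 = 13 − 6 = 7 completes the 13 across.
R3C2 = 14 − 5 = 9 completes the 14 across.
No cell is forced outright now. R2C1 can only be 1 or 2 (the digits allowed by both its 3 across and its 17 down). If R2C1 = 2: that forces R2C2 = 1, R5C1 = 1, after which R5C2 would have to be in {5} for the 6 across but in {2,4,6,8} for the 27 down — contradiction. So R2C1 = 1.
R2C2 = 3 − 1 = 2 completes the 3 across.
Given what's placed, R5C1 must be 2 to fit the 6 across and 17 down.
R5C2 = 6 − 2 = 4 completes the 6 across.
R4C1 = 17 − 14 = 3 completes the 17 down.
R4C2 = 8 − 3 = 5 completes the 8 across.

3 5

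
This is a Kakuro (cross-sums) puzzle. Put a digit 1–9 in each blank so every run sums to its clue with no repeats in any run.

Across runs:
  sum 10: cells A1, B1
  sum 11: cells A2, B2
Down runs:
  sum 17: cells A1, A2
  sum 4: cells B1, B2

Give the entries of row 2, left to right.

8, 3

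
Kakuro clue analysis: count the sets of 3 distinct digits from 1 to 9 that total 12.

7

3 distinct digits from 1–9 sum between 6 and 24.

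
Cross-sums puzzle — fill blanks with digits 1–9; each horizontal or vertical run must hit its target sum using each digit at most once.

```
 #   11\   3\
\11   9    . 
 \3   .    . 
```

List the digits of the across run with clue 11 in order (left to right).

9, 2

3 in 2 cells must be {1,2}.
R1C2 = 11 − 9 = 2 completes the 11 across.
R2C1 = 11 − 9 = 2 completes the 11 down.
R2C2 = 3 − 2 = 1 completes the 3 across.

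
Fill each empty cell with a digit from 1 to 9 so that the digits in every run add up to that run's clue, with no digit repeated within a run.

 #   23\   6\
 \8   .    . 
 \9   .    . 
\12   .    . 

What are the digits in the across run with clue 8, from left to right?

6, 2

23 in 3 cells must be {6,8,9}; 6 in 3 cells must be {1,2,3}.
The 8 across and the 23 down share only 6, so R1C1 = 6.
R1C2 = 8 − 6 = 2 completes the 8 across.
Given what's placed, R2C1 must be 8 to fit the 9 across and 23 down.
R2C2 = 9 − 8 = 1 completes the 9 across.
R3C1 = 23 − 14 = 9 completes the 23 down.
R3C2 = 12 − 9 = 3 completes the 12 across.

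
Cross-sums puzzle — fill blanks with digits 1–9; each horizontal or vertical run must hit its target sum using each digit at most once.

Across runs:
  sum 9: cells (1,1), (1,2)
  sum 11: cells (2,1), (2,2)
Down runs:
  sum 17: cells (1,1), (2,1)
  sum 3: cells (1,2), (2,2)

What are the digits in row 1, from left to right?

8, 1

17 in 2 cells must be {8,9}; 3 in 2 cells must be {1,2}.
The 9 across and the 17 down share only 8, so (1,1) = 8.
(1,2) = 9 − 8 = 1 completes the 9 across.
(2,1) = 17 − 8 = 9 completes the 17 down.
(2,2) = 11 − 9 = 2 completes the 11 across.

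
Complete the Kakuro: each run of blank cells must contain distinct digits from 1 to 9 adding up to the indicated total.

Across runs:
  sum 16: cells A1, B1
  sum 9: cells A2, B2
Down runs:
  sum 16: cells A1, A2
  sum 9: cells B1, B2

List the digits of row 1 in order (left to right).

9 7

16 in 2 cells must be {7,9}.
The 16 across and the 9 down share only 7, so B1 = 7.
The 9 across and the 16 down share only 7, so A2 = 7.
B2 = 9 − 7 = 2 completes the 9 across.
A1 = 16 − 7 = 9 completes the 16 across.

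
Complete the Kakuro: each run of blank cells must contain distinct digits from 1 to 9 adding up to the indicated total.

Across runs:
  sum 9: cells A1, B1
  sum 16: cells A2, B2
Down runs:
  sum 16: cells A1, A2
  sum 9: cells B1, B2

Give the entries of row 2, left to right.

16 in 2 cells must be {7,9}.
The 9 across and the 16 down share only 7, so A1 = 7.
B1 = 9 − 7 = 2 completes the 9 across.
A2 = 16 − 7 = 9 completes the 16 down.
B2 = 16 − 9 = 7 completes the 16 across.

9, 7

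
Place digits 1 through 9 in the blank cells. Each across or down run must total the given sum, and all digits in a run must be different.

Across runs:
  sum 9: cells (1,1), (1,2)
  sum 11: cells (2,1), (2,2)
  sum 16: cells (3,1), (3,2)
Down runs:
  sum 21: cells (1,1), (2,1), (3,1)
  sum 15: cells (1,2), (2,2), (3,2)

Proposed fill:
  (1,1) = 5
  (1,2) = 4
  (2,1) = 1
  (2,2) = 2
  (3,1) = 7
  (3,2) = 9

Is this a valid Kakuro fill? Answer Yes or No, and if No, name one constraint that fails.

No — the across run (2,1)–(2,2) sums to 3, not 11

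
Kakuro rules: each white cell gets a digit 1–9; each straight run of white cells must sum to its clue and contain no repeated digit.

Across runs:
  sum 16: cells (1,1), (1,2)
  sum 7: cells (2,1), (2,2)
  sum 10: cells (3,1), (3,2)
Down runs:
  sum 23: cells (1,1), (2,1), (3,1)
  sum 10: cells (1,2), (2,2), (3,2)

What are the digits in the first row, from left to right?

9 7

16 in 2 cells must be {7,9}; 23 in 3 cells must be {6,8,9}.
The 16 across and the 23 down share only 9, so (1,1) = 9.
(1,2) = 16 − 9 = 7 completes the 16 across.
Given what's placed, (2,1) must be 6 to fit the 7 across and 23 down.
(2,2) = 7 − 6 = 1 completes the 7 across.
(3,1) = 23 − 15 = 8 completes the 23 down.
(3,2) = 10 − 8 = 2 completes the 10 across.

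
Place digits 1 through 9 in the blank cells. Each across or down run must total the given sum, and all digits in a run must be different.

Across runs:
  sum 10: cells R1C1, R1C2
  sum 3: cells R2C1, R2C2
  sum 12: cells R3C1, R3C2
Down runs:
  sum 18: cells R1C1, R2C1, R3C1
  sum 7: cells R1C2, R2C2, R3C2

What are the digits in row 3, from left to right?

3 in 2 cells must be {1,2}; 7 in 3 cells must be {1,2,4}.
The 12 across and the 7 down share only 4, so R3C2 = 4.
R3C1 = 12 − 4 = 8 completes the 12 across.
Given what's placed, R2C1 must be 1 to fit the 3 across and 18 down.
R2C2 = 3 − 1 = 2 completes the 3 across.
R1C1 = 18 − 9 = 9 completes the 18 down.
R1C2 = 10 − 9 = 1 completes the 10 across.

8 4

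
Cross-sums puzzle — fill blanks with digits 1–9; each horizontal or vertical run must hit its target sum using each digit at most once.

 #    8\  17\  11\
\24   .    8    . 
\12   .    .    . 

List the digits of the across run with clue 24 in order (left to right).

7 8 9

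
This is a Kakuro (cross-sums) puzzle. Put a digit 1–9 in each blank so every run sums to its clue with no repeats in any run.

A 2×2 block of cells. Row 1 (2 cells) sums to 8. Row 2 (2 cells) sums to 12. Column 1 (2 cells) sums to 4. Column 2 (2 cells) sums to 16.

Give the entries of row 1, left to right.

1 7

4 in 2 cells must be {1,3}; 16 in 2 cells must be {7,9}.
The 8 across and the 16 down share only 7, so (1,2) = 7.
The 12 across and the 4 down share only 3, so (2,1) = 3.
(2,2) = 12 − 3 = 9 completes the 12 across.
(1,1) = 8 − 7 = 1 completes the 8 across.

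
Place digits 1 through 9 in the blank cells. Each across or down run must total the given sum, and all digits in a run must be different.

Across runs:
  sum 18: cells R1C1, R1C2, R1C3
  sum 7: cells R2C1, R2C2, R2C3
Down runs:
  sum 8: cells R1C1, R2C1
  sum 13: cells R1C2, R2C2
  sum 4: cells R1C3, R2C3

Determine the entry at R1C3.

3

7 in 3 cells must be {1,2,4}; 4 in 2 cells must be {1,3}.
The 7 across and the 13 down share only 4, so R2C2 = 4.
Given what's placed, R2C3 must be 1 to fit the 7 across and 4 down.
R1C2 = 13 − 4 = 9 completes the 13 down.
R1C3 = 4 − 1 = 3 completes the 4 down.
R2C1 = 7 − 5 = 2 completes the 7 across.
R1C1 = 18 − 12 = 6 completes the 18 across.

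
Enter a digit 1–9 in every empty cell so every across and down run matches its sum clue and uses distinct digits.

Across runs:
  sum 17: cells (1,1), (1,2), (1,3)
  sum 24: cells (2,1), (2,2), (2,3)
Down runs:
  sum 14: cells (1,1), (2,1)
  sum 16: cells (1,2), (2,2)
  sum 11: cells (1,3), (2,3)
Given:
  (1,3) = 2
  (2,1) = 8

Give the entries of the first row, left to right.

6, 9, 2

24 in 3 cells must be {7,8,9}; 16 in 2 cells must be {7,9}.
(1,1) = 14 − 8 = 6 completes the 14 down.
(1,2) = 17 − 8 = 9 completes the 17 across.
(2,2) = 16 − 9 = 7 completes the 16 down.
(2,3) = 24 − 15 = 9 completes the 24 across.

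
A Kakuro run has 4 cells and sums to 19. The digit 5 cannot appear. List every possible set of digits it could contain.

{1,2,7,9}; {1,3,6,9}; {1,3,7,8}; {1,4,6,8}; {2,3,6,8}; {2,4,6,7}

4 distinct digits from 1–9 sum between 10 and 30.
Dropping sets that contain 5.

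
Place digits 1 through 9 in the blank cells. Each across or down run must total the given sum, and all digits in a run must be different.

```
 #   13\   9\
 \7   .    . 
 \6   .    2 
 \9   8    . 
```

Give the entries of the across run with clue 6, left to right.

R2C1 = 6 − 2 = 4 completes the 6 across.
R3C2 = 9 − 8 = 1 completes the 9 across.
R1C1 = 13 − 12 = 1 completes the 13 down.
R1C2 = 7 − 1 = 6 completes the 7 across.

4 2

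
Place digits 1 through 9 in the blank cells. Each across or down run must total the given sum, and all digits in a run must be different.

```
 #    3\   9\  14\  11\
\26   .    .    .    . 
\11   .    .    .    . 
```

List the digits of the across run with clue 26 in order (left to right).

11 in 4 cells must be {1,2,3,5}; 3 in 2 cells must be {1,2}.
Only 2 fits R1C1 under both its across sum 26 and down sum 3.
R2C1 = 3 − 2 = 1 completes the 3 down.
Given what's placed, R2C3 must be 5 to fit the 11 across and 14 down.
R1C3 = 14 − 5 = 9 completes the 14 down.
No cell is forced outright now. R2C2 can only be 2 or 3 (the digits allowed by both its 11 across and its 9 down). If R2C2 = 3: then R1C2 would have to be in {7,8} for the 26 across but in {6} for the 9 down — contradiction. So R2C2 = 2.
R1C2 = 9 − 2 = 7 completes the 9 down.
R1C4 = 26 − 18 = 8 completes the 26 across.

2 7 9 8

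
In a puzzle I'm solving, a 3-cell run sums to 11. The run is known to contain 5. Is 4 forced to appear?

Yes

The only way to make 11 from 3 distinct digits under that restriction is {2,4,5}, which contains 4.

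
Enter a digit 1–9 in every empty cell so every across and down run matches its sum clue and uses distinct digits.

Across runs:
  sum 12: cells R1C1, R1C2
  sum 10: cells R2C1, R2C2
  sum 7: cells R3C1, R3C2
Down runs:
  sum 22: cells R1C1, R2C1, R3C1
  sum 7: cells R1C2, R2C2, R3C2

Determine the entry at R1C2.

7 in 3 cells must be {1,2,4}.
The 12 across and the 7 down share only 4, so R1C2 = 4.
R1C1 = 12 − 4 = 8 completes the 12 across.
Given what's placed, R2C1 must be 9 to fit the 10 across and 22 down.
R2C2 = 10 − 9 = 1 completes the 10 across.
R3C1 = 22 − 17 = 5 completes the 22 down.
R3C2 = 7 − 5 = 2 completes the 7 across.

4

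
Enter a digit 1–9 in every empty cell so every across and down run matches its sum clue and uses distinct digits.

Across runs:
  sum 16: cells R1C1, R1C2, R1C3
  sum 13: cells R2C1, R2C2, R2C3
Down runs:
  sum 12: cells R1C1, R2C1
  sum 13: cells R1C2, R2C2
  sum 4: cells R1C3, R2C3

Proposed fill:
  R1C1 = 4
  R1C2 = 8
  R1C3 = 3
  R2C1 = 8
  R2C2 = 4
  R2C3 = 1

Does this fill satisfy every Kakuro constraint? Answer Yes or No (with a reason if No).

No — the down run R1C2–R2C2 sums to 12, not 13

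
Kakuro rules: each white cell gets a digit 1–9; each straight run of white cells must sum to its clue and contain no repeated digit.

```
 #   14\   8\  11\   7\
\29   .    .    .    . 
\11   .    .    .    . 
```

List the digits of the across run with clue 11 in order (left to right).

29 in 4 cells must be {5,7,8,9}; 11 in 4 cells must be {1,2,3,5}.
Only 5 fits R1C4 under both its across sum 29 and down sum 7.
The 11 across and the 14 down share only 5, so R2C1 = 5.
R2C4 = 7 − 5 = 2 completes the 7 down.
R1C1 = 14 − 5 = 9 completes the 14 down.
R1C2 = 7: the only remaining digit allowed by both the 29 across and the 8 down.
R1C3 = 29 − 21 = 8 completes the 29 across.
R2C2 = 8 − 7 = 1 completes the 8 down.
R2C3 = 11 − 8 = 3 completes the 11 across.

5 1 3 2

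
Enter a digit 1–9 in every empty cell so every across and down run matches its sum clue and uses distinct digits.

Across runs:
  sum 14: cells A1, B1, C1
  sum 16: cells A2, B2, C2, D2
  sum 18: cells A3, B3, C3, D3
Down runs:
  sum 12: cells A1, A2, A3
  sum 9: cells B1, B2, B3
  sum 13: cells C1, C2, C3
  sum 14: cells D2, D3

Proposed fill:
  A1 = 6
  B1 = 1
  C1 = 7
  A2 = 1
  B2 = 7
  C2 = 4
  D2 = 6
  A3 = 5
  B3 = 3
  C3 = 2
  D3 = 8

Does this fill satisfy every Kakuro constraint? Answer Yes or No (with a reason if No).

No — the across run A2–D2 sums to 18, not 16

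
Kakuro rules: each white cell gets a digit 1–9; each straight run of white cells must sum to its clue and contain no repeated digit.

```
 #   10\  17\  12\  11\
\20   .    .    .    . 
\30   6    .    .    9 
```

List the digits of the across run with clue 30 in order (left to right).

6 8 7 9

30 in 4 cells must be {6,7,8,9}; 17 in 2 cells must be {8,9}.
R1C1 = 10 − 6 = 4 completes the 10 down.
R1C4 = 11 − 9 = 2 completes the 11 down.
R2C2 = 8: the only remaining digit allowed by both the 30 across and the 17 down.
R2C3 = 30 − 23 = 7 completes the 30 across.
R1C2 = 17 − 8 = 9 completes the 17 down.
R1C3 = 20 − 15 = 5 completes the 20 across.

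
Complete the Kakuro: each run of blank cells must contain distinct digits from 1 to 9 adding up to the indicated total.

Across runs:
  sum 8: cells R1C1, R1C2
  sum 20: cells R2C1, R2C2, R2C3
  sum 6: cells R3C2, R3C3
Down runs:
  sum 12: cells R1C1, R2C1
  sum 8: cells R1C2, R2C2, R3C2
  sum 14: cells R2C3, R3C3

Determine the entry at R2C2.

4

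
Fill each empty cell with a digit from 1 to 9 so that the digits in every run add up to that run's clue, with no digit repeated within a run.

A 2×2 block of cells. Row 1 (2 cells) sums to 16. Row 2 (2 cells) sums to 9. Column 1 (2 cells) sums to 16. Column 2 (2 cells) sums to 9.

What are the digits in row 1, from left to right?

16 in 2 cells must be {7,9}.
The 16 across and the 9 down share only 7, so (1,2) = 7.
The 9 across and the 16 down share only 7, so (2,1) = 7.
(2,2) = 9 − 7 = 2 completes the 9 across.
(1,1) = 16 − 7 = 9 completes the 16 across.

9 7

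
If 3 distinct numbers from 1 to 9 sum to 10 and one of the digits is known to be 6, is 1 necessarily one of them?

Yes

The only way to make 10 from 3 distinct digits under that restriction is {1,3,6}, which contains 1.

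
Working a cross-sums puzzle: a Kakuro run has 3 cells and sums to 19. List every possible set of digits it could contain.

{2,8,9}; {3,7,9}; {4,6,9}; {4,7,8}; {5,6,8}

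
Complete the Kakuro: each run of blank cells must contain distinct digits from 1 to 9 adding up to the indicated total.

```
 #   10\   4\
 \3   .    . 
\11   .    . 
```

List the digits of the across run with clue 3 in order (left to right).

2 1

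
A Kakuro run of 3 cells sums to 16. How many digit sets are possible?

8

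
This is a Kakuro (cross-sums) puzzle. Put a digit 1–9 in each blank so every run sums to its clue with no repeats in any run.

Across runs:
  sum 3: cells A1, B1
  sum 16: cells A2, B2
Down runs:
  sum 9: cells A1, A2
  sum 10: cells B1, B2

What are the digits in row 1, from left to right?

2 1

3 in 2 cells must be {1,2}; 16 in 2 cells must be {7,9}.
The 16 across and the 9 down share only 7, so A2 = 7.
B2 = 16 − 7 = 9 completes the 16 across.
A1 = 9 − 7 = 2 completes the 9 down.
B1 = 3 − 2 = 1 completes the 3 across.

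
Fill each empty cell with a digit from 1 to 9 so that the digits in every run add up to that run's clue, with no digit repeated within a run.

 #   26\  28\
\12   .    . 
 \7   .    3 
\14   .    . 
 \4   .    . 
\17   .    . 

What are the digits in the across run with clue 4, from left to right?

3 1

4 in 2 cells must be {1,3}; 17 in 2 cells must be {8,9}.
R2C1 = 7 − 3 = 4 completes the 7 across.
Given what's placed, R4C2 must be 1 to fit the 4 across and 28 down.
R4C1 = 4 − 1 = 3 completes the 4 across.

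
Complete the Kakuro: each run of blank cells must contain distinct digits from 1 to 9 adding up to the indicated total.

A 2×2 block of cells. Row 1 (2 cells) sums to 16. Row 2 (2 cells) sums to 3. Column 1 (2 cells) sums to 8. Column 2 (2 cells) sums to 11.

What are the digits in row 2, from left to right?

1 2

16 in 2 cells must be {7,9}; 3 in 2 cells must be {1,2}.
The 16 across and the 8 down share only 7, so (1,1) = 7.
(1,2) = 16 − 7 = 9 completes the 16 across.
(2,1) = 8 − 7 = 1 completes the 8 down.
(2,2) = 3 − 1 = 2 completes the 3 across.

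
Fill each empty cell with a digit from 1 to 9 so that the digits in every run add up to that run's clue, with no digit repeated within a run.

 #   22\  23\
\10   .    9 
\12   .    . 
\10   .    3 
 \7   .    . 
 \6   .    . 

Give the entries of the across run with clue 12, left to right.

8 4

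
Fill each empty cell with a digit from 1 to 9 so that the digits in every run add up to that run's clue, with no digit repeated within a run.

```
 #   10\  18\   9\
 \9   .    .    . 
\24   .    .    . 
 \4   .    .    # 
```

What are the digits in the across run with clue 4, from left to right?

24 in 3 cells must be {7,8,9}; 4 in 2 cells must be {1,3}.
Only 7 fits R2C1 under both its across sum 24 and down sum 10.
Given what's placed, R2C3 must be 8 to fit the 24 across and 9 down.
R3C1 = 1: the only remaining digit allowed by both the 4 across and the 10 down.
R3C2 = 4 − 1 = 3 completes the 4 across.

1 3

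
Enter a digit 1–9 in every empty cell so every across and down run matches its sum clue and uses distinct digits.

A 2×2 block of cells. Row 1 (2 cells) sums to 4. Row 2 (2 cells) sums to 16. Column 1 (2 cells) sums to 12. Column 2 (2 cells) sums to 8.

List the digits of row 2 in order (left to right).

9, 7

4 in 2 cells must be {1,3}; 16 in 2 cells must be {7,9}.
The 4 across and the 12 down share only 3, so (1,1) = 3.
(1,2) = 4 − 3 = 1 completes the 4 across.
(2,1) = 12 − 3 = 9 completes the 12 down.
(2,2) = 16 − 9 = 7 completes the 16 across.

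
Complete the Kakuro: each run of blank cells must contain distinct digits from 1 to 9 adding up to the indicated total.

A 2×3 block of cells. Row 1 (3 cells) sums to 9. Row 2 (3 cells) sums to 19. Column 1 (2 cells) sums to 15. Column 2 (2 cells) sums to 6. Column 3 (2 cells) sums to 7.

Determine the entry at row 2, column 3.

6

The 9 across and the 15 down share only 6, so (1,1) = 6.
(2,1) = 15 − 6 = 9 completes the 15 down.
Nothing is forced directly, so branch on (2,2), whose candidates are 2 or 4. If (2,2) = 2: then (1,2) would have to be in {1,2} for the 9 across but in {4} for the 6 down — contradiction. So (2,2) = 4.
(1,2) = 6 − 4 = 2 completes the 6 down.
(1,3) = 9 − 8 = 1 completes the 9 across.
(2,3) = 19 − 13 = 6 completes the 19 across.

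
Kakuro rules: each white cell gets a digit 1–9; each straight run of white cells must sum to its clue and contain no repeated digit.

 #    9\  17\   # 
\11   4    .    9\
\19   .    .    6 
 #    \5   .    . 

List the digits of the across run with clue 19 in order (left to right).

R1C2 = 11 − 4 = 7 completes the 11 across.
R2C1 = 9 − 4 = 5 completes the 9 down.
R2C2 = 19 − 11 = 8 completes the 19 across.
R3C2 = 17 − 15 = 2 completes the 17 down.
R3C3 = 5 − 2 = 3 completes the 5 across.

5 8 6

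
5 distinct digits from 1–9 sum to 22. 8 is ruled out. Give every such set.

5 distinct digits from 1–9 sum between 15 and 35.
Dropping sets that contain 8.

{1,2,3,7,9}; {1,2,4,6,9}; {1,3,4,5,9}; {1,3,5,6,7}; {2,3,4,6,7}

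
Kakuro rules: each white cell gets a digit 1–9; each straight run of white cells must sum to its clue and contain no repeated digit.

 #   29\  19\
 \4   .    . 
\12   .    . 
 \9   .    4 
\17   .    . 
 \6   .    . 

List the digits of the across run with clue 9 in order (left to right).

5, 4

4 in 2 cells must be {1,3}; 17 in 2 cells must be {8,9}.
R3C1 = 9 − 4 = 5 completes the 9 across.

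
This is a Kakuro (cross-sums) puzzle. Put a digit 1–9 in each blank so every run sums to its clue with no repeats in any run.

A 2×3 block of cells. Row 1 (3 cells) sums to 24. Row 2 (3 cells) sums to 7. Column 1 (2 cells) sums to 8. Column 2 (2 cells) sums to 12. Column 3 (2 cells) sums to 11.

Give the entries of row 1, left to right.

7 8 9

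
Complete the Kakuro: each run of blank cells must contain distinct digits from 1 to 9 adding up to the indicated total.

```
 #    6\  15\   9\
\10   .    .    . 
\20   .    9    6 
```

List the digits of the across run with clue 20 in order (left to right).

R1C2 = 15 − 9 = 6 completes the 15 down.
R1C3 = 9 − 6 = 3 completes the 9 down.
R2C1 = 20 − 15 = 5 completes the 20 across.
R1C1 = 10 − 9 = 1 completes the 10 across.

5, 9, 6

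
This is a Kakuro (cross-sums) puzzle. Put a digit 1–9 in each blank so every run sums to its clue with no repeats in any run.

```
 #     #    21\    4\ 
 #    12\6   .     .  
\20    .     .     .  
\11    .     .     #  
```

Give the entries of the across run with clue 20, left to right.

4 in 2 cells must be {1,3}.
The 6 across and the 4 down share only 1, so R1C3 = 1.
R2C3 = 4 − 1 = 3 completes the 4 down.
R1C2 = 6 − 1 = 5 completes the 6 across.
R2C2 = 9: the only remaining digit allowed by both the 20 across and the 21 down.
R3C2 = 21 − 14 = 7 completes the 21 down.
R2C1 = 20 − 12 = 8 completes the 20 across.
R3C1 = 11 − 7 = 4 completes the 11 across.

8 9 3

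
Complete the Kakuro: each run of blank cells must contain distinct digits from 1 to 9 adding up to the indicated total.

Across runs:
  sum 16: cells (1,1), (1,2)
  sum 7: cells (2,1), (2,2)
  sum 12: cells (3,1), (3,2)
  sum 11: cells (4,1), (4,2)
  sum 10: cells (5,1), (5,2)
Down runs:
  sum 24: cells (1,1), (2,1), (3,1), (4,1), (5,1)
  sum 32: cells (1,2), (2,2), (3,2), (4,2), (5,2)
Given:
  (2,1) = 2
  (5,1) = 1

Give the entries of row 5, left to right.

1, 9

16 in 2 cells must be {7,9}.
(2,2) = 7 − 2 = 5 completes the 7 across.
(5,2) = 10 − 1 = 9 completes the 10 across.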